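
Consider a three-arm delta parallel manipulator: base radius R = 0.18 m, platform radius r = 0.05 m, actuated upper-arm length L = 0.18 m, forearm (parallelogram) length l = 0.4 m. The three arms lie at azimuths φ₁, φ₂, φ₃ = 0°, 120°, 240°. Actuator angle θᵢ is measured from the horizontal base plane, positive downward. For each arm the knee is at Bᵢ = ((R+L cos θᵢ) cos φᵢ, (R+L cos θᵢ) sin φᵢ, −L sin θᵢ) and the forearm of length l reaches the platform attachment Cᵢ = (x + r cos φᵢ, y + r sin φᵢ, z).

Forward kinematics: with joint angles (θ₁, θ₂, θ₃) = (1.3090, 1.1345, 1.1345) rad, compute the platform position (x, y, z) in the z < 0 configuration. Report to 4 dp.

centre 1 = (0.1766·cos0.0°, 0.1766·sin0.0°, -0.1739) = (0.1766, 0.0000, -0.1739)
centre 2 = (0.2061·cos120.0°, 0.2061·sin120.0°, -0.1631) = (-0.1030, 0.1785, -0.1631)
φ3=240.0°: virtual centre (-0.1030, -0.1785, -0.1631), radius l
|centre ₂|²−|centre ₁|² = 0.0077;  |centre ₃|²−|centre ₁|² = 0.0077
linear system: -0.5592x+0.3569y = 0.0077−0.0215z; -0.5592x+-0.3569y = 0.0077−0.0215z
Cramer: x(z) = -0.0137+0.0384z;  y(z) = 0.0000-0.0000z
into |P−centre ₁|² = l²: 1.0015z² + 0.3331z + -0.0936 = 0;  Δ = 0.4858;  z = -0.5143 or 0.1817 → z<0 root = -0.5143
x = -0.0334, y = 0.0000

(-0.0334, 0.0000, -0.5143)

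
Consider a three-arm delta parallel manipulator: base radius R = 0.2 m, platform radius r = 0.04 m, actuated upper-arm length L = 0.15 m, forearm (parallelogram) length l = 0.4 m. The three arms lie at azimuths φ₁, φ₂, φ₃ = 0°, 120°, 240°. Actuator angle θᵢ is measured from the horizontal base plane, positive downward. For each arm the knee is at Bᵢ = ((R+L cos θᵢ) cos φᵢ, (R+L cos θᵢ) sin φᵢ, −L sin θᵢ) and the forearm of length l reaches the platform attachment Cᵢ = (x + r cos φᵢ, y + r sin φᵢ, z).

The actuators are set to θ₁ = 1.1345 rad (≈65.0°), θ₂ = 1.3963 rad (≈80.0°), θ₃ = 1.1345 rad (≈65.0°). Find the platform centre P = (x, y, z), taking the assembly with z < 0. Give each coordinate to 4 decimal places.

(0.0195, -0.0338, -0.4784)

φ1=0.0°: virtual centre (0.2234, 0.0000, -0.1359), radius l
φ2=120.0°: virtual centre (-0.0930, 0.1611, -0.1477), radius l
arm 3 at φ=240.0°: ρ3 = 0.2234;  centre 3 = (-0.1117, -0.1935, -0.1359)
|centre ₂|²−|centre ₁|² = -0.0120;  |centre ₃|²−|centre ₁|² = 0.0000
plane₁₂: -0.6328x+0.3222y+-0.0235z = -0.0120
det = 0.4608;  x = 0.0100+-0.0198z,  y = -0.0174+0.0342z
quadratic in z: (1.0016)z²+(0.2791)z+(-0.0957)=0, √Δ=0.6792 → z ∈ {-0.4784, 0.1997}; z = -0.4784 (taking z<0)
x = 0.0195, y = -0.0338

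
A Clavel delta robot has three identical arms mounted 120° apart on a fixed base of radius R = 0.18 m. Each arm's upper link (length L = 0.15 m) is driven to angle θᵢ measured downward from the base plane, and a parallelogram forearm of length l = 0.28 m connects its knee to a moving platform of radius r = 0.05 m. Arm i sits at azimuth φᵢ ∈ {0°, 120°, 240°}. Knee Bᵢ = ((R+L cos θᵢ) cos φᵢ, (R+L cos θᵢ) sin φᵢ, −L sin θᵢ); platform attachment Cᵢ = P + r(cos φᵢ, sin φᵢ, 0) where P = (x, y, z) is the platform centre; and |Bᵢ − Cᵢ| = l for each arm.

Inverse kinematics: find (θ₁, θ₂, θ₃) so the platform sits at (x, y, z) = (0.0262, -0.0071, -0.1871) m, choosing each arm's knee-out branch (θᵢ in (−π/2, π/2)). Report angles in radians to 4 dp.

φ1=0.0° → target in arm frame (0.0262, -0.0071)
  e−x'=0.1038;  (l²−L²−(e−x')²−y'²−z²)/2L = 0.0336
  γ=atan2(-0.1871,0.1038)=-1.0643;  ψ=arccos(0.1569)=1.4133;  θ1=γ+ψ≈0.3490
φ2=120.0° → target in arm frame (-0.0192, -0.0191)
  e−x'=0.1492;  (l²−L²−(e−x')²−y'²−z²)/2L = -0.0058
  γ=atan2(-0.1871,0.1492)=-0.8975;  ψ=arccos(-0.0243)=1.5951;  θ2=γ+ψ≈0.6977
arm 3 (φ=240.0°): x'=-0.0070, y'=0.0262
  e−x'=0.1370;  (l²−L²−(e−x')²−y'²−z²)/2L = 0.0048
  γ=atan2(-0.1871,0.1370)=-0.9389;  ψ=arccos(0.0208)=1.5500;  θ3=γ+ψ≈0.6110

θ₁ = 0.3490, θ₂ = 0.6977, θ₃ = 0.6110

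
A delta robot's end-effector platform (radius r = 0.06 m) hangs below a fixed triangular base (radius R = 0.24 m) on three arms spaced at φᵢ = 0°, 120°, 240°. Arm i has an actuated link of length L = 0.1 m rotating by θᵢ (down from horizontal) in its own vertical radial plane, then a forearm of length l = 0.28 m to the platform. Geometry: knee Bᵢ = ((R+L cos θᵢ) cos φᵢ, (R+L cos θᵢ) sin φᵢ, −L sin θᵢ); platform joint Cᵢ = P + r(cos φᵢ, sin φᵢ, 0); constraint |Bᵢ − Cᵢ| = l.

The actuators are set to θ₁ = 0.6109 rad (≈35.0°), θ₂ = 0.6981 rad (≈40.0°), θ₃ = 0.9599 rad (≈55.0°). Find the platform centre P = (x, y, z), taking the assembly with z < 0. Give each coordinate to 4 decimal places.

(0.0150, 0.0162, -0.1884)

φ1=0.0°: virtual centre (0.2619, 0.0000, -0.0574), radius l
centre 2 = (0.2566·cos120.0°, 0.2566·sin120.0°, -0.0643) = (-0.1283, 0.2222, -0.0643)
centre 3 = (0.2374·cos240.0°, 0.2374·sin240.0°, -0.0819) = (-0.1187, -0.2056, -0.0819)
|centre ₂|²−|centre ₁|² = -0.0019;  |centre ₃|²−|centre ₁|² = -0.0088
plane₁₂: -0.7804x+0.4445y+-0.0138z = -0.0019
det = 0.6592;  x = 0.0072+-0.0417z,  y = 0.0083+-0.0422z
quadratic in z: (1.0035)z²+(0.1353)z+(-0.0101)=0, √Δ=0.2429 → z ∈ {-0.1884, 0.0536}; z = -0.1884 (taking z<0)
x = 0.0150, y = 0.0162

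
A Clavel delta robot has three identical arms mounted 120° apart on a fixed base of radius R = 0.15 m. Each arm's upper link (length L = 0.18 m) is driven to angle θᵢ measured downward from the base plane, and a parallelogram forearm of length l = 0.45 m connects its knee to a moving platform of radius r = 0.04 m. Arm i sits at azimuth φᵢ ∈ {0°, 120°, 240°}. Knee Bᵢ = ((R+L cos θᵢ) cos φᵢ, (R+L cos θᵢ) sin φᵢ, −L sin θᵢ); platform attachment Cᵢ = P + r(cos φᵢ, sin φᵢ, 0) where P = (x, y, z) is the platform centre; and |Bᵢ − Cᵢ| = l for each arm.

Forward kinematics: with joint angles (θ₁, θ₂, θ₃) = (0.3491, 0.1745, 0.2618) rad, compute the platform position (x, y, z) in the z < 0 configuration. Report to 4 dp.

(-0.0228, 0.0129, -0.3950)

arm 1 at φ=0.0°: ρ1 = 0.2791;  S1 = (0.2791, 0.0000, -0.0616)
S2 = (0.2873·cos120.0°, 0.2873·sin120.0°, -0.0313) = (-0.1436, 0.2488, -0.0313)
S3 = (0.2839·cos240.0°, 0.2839·sin240.0°, -0.0466) = (-0.1419, -0.2458, -0.0466)
|S₂|²−|S₁|² = 0.0018;  |S₃|²−|S₁|² = 0.0010
[-0.8456 0.4976 0.0606]·P = 0.0018;  [-0.8422 -0.4917 0.0300]·P = 0.0010
Cramer: x(z) = -0.0017+0.0536z;  y(z) = 0.0008-0.0308z
quadratic in z: (1.0038)z²+(0.0930)z+(-0.1199)=0, √Δ=0.6999 → z ∈ {-0.3950, 0.3023}; z = -0.3950 (taking z<0)
x = -0.0228, y = 0.0129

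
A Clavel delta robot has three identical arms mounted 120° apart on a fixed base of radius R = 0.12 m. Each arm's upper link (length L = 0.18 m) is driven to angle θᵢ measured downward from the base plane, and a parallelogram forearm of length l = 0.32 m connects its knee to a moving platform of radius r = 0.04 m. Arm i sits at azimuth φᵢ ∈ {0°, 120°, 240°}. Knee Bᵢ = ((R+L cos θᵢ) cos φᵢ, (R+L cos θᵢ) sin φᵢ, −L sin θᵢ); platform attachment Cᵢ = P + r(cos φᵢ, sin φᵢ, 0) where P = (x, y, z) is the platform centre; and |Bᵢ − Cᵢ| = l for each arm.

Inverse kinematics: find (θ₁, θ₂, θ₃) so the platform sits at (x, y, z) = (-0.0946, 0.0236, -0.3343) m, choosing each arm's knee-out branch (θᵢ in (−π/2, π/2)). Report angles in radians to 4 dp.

arm 1 (φ=0.0°): x'=-0.0946, y'=0.0236
  A cos θ + B sin θ = C:  0.1746·cos θ + -0.3343·sin θ = -0.2022
  √(A²+B²)=0.3771;  θ1 = -1.0895+2.1367 ≈ 1.0472
rotate P by −φ2: (0.0677, 0.0701, -0.3343)
  e−x'=0.0123;  (l²−L²−(e−x')²−y'²−z²)/2L = -0.1301
  √(A²+B²)=0.3345;  θ2 = -1.5341+1.9701 ≈ 0.4360
rotate P by −φ3: (0.0269, -0.0937, -0.3343)
  A cos θ + B sin θ = C:  0.0531·cos θ + -0.3343·sin θ = -0.1482
  θ3 = atan2(B,A) + arccos(C/0.3385) = 0.6109

θ₁ = 1.0472, θ₂ = 0.4360, θ₃ = 0.6109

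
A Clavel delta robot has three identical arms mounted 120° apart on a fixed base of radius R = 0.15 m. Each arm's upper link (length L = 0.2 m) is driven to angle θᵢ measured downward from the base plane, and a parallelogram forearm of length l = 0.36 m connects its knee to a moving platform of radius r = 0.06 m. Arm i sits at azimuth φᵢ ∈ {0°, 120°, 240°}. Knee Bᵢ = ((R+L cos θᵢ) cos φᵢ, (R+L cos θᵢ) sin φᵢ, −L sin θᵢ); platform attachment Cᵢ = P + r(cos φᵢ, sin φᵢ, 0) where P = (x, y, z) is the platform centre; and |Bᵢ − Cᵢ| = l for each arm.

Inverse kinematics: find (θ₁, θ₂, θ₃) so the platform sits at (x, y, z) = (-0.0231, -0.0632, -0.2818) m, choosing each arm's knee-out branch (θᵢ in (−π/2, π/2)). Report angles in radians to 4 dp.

rotate P by −φ1: (-0.0231, -0.0632, -0.2818)
  A=0.1131, B=-0.2818, C=(l²−L²−A²−y'²−z²)/(2L)=-0.0165
  √(A²+B²)=0.3036;  θ1 = -1.1891+1.6251 ≈ 0.4360
rotate P by −φ2: (-0.0432, 0.0516, -0.2818)
  e−x'=0.1332;  (l²−L²−(e−x')²−y'²−z²)/2L = -0.0255
  √(A²+B²)=0.3117;  θ2 = -1.1293+1.6528 ≈ 0.5235
φ3=240.0° → target in arm frame (0.0663, 0.0116)
  e−x'=0.0237;  (l²−L²−(e−x')²−y'²−z²)/2L = 0.0237
  γ=atan2(-0.2818,0.0237)=-1.4868;  ψ=arccos(0.0839)=1.4868;  θ3=γ+ψ≈0.0000

θ₁ = 0.4360, θ₂ = 0.5235, θ₃ = 0.0000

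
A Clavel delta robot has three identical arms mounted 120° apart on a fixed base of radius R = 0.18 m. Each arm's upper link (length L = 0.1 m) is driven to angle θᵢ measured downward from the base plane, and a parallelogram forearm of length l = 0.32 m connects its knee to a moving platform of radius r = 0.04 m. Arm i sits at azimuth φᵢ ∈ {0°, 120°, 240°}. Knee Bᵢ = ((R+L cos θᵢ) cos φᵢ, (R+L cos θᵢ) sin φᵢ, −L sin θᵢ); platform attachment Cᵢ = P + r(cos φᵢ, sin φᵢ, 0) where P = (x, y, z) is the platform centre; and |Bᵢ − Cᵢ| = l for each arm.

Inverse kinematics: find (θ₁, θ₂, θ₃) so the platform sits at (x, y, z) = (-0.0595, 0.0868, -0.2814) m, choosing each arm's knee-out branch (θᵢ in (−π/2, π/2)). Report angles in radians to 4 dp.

θ₁ = 1.1341, θ₂ = -0.0877, θ₃ = 1.0469

rotate P by −φ1: (-0.0595, 0.0868, -0.2814)
  A cos θ + B sin θ = C:  0.1995·cos θ + -0.2814·sin θ = -0.1706
  √(A²+B²)=0.3449;  θ1 = -0.9541+2.0881 ≈ 1.1341
φ2=120.0° → target in arm frame (0.1049, 0.0081)
  A cos θ + B sin θ = C:  0.0351·cos θ + -0.2814·sin θ = 0.0596
  γ=atan2(-0.2814,0.0351)=-1.4468;  ψ=arccos(0.2101)=1.3591;  θ2=γ+ψ≈-0.0877
rotate P by −φ3: (-0.0454, -0.0949, -0.2814)
  A cos θ + B sin θ = C:  0.1854·cos θ + -0.2814·sin θ = -0.1509
  √(A²+B²)=0.3370;  θ3 = -0.9882+2.0350 ≈ 1.0469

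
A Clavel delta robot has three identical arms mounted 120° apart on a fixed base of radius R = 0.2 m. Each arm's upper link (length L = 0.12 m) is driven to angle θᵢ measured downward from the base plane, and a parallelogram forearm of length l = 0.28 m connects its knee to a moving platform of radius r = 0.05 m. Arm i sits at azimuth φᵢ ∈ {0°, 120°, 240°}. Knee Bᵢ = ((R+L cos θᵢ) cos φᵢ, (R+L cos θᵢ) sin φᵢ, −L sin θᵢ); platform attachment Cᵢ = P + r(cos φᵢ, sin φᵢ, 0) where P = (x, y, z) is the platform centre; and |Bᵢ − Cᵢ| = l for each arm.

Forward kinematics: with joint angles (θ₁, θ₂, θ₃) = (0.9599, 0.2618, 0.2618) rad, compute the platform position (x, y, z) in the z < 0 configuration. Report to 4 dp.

(-0.0523, 0.0000, -0.1684)

φ1=0.0°: virtual centre (0.2188, 0.0000, -0.0983), radius l
φ2=120.0°: virtual centre (-0.1330, 0.2303, -0.0311), radius l
arm 3 at φ=240.0°: ρ3 = 0.2659;  O3 = (-0.1330, -0.2303, -0.0311)
subtract pairs → two planes through P
plane₁₂: -0.7036x+0.4606y+0.1345z = 0.0141
det = 0.6481;  x = -0.0201+0.1911z,  y = 0.0000+0.0000z
sphere 1 gives Az²+Bz+C=0 with A=1.0365, B=0.1053, C=-0.0117;  B²−4AC=0.0594;  roots -0.1684, 0.0668;  negative root z = -0.1684
x = -0.0523, y = 0.0000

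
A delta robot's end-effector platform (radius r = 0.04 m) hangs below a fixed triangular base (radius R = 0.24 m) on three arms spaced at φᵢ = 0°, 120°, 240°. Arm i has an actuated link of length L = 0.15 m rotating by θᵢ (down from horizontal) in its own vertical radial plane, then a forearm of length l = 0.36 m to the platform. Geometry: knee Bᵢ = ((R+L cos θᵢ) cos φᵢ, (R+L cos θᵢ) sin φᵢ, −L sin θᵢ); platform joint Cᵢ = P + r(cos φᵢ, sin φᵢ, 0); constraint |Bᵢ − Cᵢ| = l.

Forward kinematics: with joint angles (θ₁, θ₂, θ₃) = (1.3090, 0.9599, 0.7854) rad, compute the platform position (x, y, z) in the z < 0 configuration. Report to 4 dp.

(-0.0567, -0.0182, -0.3497)

φ1=0.0°: virtual centre (0.2388, 0.0000, -0.1449), radius l
φ2=120.0°: virtual centre (-0.1430, 0.2477, -0.1229), radius l
arm 3 at φ=240.0°: e+L cos θ3 = 0.3061;  centre 3 = (-0.1530, -0.2651, -0.1061)
eliminate P² terms by subtracting sphere 1 from 2 and 3
linear system: -0.7637x+0.4954y = 0.0189−0.0440z; -0.7837x+-0.5301y = 0.0269−0.0776z
Cramer: x(z) = -0.0294+0.0779z;  y(z) = -0.0072+0.0312z
into |P−centre ₁|² = l²: 1.0071z² + 0.2475z + -0.0366 = 0;  Δ = 0.2087;  z = -0.3497 or 0.1039 → z<0 root = -0.3497
x = -0.0567, y = -0.0182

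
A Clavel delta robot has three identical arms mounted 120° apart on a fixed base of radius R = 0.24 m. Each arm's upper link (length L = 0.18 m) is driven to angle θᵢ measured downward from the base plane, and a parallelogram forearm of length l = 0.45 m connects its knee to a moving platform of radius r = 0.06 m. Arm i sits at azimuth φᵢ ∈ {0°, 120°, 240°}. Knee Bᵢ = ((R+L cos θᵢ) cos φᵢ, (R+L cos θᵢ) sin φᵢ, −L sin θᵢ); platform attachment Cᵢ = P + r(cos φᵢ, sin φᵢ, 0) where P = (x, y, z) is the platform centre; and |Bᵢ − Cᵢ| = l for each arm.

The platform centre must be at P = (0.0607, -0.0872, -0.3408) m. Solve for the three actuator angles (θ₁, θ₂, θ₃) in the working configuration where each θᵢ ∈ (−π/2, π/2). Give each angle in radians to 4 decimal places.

arm 1 (φ=0.0°): x'=0.0607, y'=-0.0872
  A cos θ + B sin θ = C:  0.1193·cos θ + -0.3408·sin θ = 0.0892
  γ=atan2(-0.3408,0.1193)=-1.2341;  ψ=arccos(0.2471)=1.3211;  θ1=γ+ψ≈0.0870
rotate P by −φ2: (-0.1059, -0.0090, -0.3408)
  A cos θ + B sin θ = C:  0.2859·cos θ + -0.3408·sin θ = -0.0773
  γ=atan2(-0.3408,0.2859)=-0.8728;  ψ=arccos(-0.1739)=1.7456;  θ2=γ+ψ≈0.8727
rotate P by −φ3: (0.0452, 0.0962, -0.3408)
  A=0.1348, B=-0.3408, C=(l²−L²−A²−y'²−z²)/(2L)=0.0737
  √(A²+B²)=0.3665;  θ3 = -1.1941+1.3684 ≈ 0.1743

θ₁ = 0.0870, θ₂ = 0.8727, θ₃ = 0.1743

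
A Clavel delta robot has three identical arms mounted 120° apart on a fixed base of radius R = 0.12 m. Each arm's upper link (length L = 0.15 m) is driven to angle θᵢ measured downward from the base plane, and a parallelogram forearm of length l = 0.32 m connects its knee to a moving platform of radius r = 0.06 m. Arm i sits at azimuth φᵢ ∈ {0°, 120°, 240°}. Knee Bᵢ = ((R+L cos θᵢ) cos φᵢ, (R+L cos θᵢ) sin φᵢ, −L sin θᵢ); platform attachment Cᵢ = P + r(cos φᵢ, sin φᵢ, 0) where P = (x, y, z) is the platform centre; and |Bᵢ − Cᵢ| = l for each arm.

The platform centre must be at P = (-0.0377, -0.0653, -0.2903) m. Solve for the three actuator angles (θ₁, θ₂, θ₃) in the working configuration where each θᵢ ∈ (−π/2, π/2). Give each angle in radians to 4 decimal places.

θ₁ = 0.5238, θ₂ = 0.5238, θ₃ = -0.0001

arm 1 (φ=0.0°): x'=-0.0377, y'=-0.0653
  e−x'=0.0977;  (l²−L²−(e−x')²−y'²−z²)/2L = -0.0606
  γ=atan2(-0.2903,0.0977)=-1.2462;  ψ=arccos(-0.1979)=1.7700;  θ1=γ+ψ≈0.5238
rotate P by −φ2: (-0.0377, 0.0653, -0.2903)
  A=0.0977, B=-0.2903, C=(l²−L²−A²−y'²−z²)/(2L)=-0.0606
  γ=atan2(-0.2903,0.0977)=-1.2462;  ψ=arccos(-0.1979)=1.7700;  θ2=γ+ψ≈0.5238
arm 3 (φ=240.0°): x'=0.0754, y'=0.0000
  e−x'=-0.0154;  (l²−L²−(e−x')²−y'²−z²)/2L = -0.0154
  √(A²+B²)=0.2907;  θ3 = -1.6238+1.6237 ≈ -0.0001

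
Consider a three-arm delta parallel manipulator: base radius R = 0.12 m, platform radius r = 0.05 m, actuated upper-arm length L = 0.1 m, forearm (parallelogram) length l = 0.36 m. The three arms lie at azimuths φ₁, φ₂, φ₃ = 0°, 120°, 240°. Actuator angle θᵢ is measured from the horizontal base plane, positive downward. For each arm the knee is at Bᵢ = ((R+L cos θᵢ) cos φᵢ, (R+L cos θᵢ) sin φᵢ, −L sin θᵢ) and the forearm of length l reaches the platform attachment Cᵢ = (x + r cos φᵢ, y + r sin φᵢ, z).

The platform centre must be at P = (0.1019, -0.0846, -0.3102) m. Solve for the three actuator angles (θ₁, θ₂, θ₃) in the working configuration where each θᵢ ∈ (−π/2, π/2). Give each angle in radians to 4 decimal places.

φ1=0.0° → target in arm frame (0.1019, -0.0846)
  A cos θ + B sin θ = C:  -0.0319·cos θ + -0.3102·sin θ = 0.0760
  θ1 = atan2(B,A) + arccos(C/0.3118) = -0.3487
φ2=120.0° → target in arm frame (-0.1242, -0.0459)
  A cos θ + B sin θ = C:  0.1942·cos θ + -0.3102·sin θ = -0.0823
  γ=atan2(-0.3102,0.1942)=-1.0114;  ψ=arccos(-0.2248)=1.7975;  θ2=γ+ψ≈0.7861
rotate P by −φ3: (0.0223, 0.1305, -0.3102)
  A cos θ + B sin θ = C:  0.0477·cos θ + -0.3102·sin θ = 0.0203
  θ3 = atan2(B,A) + arccos(C/0.3138) = 0.0878

θ₁ = -0.3487, θ₂ = 0.7861, θ₃ = 0.0878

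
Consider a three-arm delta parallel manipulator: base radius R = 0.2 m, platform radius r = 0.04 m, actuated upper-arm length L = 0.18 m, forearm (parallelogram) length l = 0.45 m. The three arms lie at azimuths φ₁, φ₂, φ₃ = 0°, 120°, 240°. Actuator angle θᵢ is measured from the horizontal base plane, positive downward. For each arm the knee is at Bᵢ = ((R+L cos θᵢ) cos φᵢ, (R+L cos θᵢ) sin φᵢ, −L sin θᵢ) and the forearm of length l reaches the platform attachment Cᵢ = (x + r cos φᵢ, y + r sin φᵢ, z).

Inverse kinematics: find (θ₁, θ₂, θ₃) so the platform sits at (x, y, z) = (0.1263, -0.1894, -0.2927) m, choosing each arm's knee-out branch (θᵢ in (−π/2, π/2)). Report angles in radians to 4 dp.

θ₁ = -0.3488, θ₂ = 1.3089, θ₃ = -0.1748

φ1=0.0° → target in arm frame (0.1263, -0.1894)
  A cos θ + B sin θ = C:  0.0337·cos θ + -0.2927·sin θ = 0.1317
  √(A²+B²)=0.2946;  θ1 = -1.4562+1.1073 ≈ -0.3488
arm 2 (φ=120.0°): x'=-0.2272, y'=-0.0147
  e−x'=0.3872;  (l²−L²−(e−x')²−y'²−z²)/2L = -0.1825
  θ2 = atan2(B,A) + arccos(C/0.4854) = 1.3089
rotate P by −φ3: (0.1009, 0.2041, -0.2927)
  A=0.0591, B=-0.2927, C=(l²−L²−A²−y'²−z²)/(2L)=0.1091
  θ3 = atan2(B,A) + arccos(C/0.2986) = -0.1748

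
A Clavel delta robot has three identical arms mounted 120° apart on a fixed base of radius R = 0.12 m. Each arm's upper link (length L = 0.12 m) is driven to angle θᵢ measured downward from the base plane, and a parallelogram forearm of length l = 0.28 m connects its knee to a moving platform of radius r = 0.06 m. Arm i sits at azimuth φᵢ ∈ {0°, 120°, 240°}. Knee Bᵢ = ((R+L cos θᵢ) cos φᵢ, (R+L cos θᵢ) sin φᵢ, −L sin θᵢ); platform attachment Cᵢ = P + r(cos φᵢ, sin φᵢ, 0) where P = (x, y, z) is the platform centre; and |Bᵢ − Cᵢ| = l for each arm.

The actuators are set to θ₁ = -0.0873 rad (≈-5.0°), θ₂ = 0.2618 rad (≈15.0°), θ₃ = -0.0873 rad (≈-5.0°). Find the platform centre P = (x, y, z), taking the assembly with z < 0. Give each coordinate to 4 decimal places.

centre 1 = (0.1795·cos0.0°, 0.1795·sin0.0°, 0.0105) = (0.1795, 0.0000, 0.0105)
φ2=120.0°: virtual centre (-0.0880, 0.1523, -0.0311), radius l
centre 3 = (0.1795·cos240.0°, 0.1795·sin240.0°, 0.0105) = (-0.0898, -0.1555, 0.0105)
|centre ₂|²−|centre ₁|² = -0.0004;  |centre ₃|²−|centre ₁|² = 0.0000
plane₁₂: -0.5350x+0.3047y+-0.0830z = -0.0004
Cramer: x(z) = 0.0004-0.0781z;  y(z) = -0.0007+0.1353z
sphere 1 gives Az²+Bz+C=0 with A=1.0244, B=0.0069, C=-0.0462;  B²−4AC=0.1894;  roots -0.2158, 0.2090;  negative root z = -0.2158
x = 0.0173, y = -0.0299

(0.0173, -0.0299, -0.2158)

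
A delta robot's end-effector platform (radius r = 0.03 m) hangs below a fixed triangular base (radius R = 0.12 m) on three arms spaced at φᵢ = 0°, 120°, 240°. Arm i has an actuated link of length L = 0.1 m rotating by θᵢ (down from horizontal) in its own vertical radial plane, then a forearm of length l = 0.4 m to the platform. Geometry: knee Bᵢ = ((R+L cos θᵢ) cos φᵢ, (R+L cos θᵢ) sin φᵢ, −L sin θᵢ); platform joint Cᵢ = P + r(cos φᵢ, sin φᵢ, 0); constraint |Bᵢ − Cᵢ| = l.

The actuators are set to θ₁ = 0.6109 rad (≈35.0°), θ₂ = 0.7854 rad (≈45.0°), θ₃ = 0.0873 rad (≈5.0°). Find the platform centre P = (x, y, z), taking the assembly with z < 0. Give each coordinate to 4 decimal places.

O1 = (0.1719·cos0.0°, 0.1719·sin0.0°, -0.0574) = (0.1719, 0.0000, -0.0574)
O2 = (0.1607·cos120.0°, 0.1607·sin120.0°, -0.0707) = (-0.0804, 0.1392, -0.0707)
φ3=240.0°: virtual centre (-0.0948, -0.1642, -0.0087), radius l
|O₂|²−|O₁|² = -0.0020;  |O₃|²−|O₁|² = 0.0032
[-0.5045 0.2784 -0.0267]·P = -0.0020;  [-0.5334 -0.3284 0.0973]·P = 0.0032
det = 0.3142;  x = -0.0007+0.0583z,  y = -0.0085+0.2016z
quadratic in z: (1.0440)z²+(0.0912)z+(-0.1268)=0, √Δ=0.7335 → z ∈ {-0.3949, 0.3076}; z = -0.3949 (taking z<0)
x = -0.0237, y = -0.0881

(-0.0237, -0.0881, -0.3949)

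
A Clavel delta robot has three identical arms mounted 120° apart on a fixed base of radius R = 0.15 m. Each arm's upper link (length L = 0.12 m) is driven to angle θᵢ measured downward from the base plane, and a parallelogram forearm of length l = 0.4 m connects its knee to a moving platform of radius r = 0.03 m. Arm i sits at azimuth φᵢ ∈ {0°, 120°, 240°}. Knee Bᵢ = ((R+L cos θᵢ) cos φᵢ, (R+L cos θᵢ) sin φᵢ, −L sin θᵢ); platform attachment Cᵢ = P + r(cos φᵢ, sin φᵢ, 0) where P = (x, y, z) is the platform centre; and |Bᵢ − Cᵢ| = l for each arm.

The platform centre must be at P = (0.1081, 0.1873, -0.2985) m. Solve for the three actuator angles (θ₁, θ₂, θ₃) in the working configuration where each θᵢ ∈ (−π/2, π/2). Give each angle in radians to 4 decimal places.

φ1=0.0° → target in arm frame (0.1081, 0.1873)
  e−x'=0.0119;  (l²−L²−(e−x')²−y'²−z²)/2L = 0.0886
  √(A²+B²)=0.2987;  θ1 = -1.5310+1.2695 ≈ -0.2614
φ2=120.0° → target in arm frame (0.1082, -0.1873)
  A cos θ + B sin θ = C:  0.0118·cos θ + -0.2985·sin θ = 0.0887
  √(A²+B²)=0.2987;  θ2 = -1.5311+1.2693 ≈ -0.2618
rotate P by −φ3: (-0.2163, 0.0000, -0.2985)
  A=0.3363, B=-0.2985, C=(l²−L²−A²−y'²−z²)/(2L)=-0.2357
  θ3 = atan2(B,A) + arccos(C/0.4496) = 1.3966

θ₁ = -0.2614, θ₂ = -0.2618, θ₃ = 1.3966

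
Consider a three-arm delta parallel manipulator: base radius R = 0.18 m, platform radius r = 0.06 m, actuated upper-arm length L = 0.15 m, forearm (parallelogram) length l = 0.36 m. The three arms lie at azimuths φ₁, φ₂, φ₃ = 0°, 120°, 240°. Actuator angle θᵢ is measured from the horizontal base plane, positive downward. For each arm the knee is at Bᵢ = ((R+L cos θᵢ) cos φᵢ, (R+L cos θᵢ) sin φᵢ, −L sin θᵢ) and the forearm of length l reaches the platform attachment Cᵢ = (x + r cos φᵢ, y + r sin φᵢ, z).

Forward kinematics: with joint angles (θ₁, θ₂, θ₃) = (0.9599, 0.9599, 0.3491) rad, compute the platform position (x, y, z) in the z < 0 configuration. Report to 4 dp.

(-0.0453, -0.0784, -0.3684)

O1 = (0.2060·cos0.0°, 0.2060·sin0.0°, -0.1229) = (0.2060, 0.0000, -0.1229)
O2 = (0.2060·cos120.0°, 0.2060·sin120.0°, -0.1229) = (-0.1030, 0.1784, -0.1229)
φ3=240.0°: virtual centre (-0.1305, -0.2260, -0.0513), radius l
|O₂|²−|O₁|² = 0.0000;  |O₃|²−|O₁|² = 0.0132
[-0.6181 0.3569 0.0000]·P = 0.0000;  [-0.6730 -0.4520 0.1431]·P = 0.0132
det = 0.5196;  x = -0.0091+0.0983z,  y = -0.0157+0.1703z
into |P−O₁|² = l²: 1.0387z² + 0.1981z + -0.0680 = 0;  Δ = 0.3217;  z = -0.3684 or 0.1777 → z<0 root = -0.3684
x = -0.0453, y = -0.0784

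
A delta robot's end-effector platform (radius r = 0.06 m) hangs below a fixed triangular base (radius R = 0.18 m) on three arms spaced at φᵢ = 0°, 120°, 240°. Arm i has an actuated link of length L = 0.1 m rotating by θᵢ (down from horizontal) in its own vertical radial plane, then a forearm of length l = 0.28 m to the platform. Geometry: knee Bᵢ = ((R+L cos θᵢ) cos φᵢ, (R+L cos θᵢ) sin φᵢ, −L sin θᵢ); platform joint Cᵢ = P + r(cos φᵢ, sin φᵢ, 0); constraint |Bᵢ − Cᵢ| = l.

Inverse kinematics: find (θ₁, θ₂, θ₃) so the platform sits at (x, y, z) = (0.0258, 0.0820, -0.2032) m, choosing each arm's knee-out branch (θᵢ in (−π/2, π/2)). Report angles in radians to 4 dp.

θ₁ = 0.1742, θ₂ = -0.1751, θ₃ = 1.0475

φ1=0.0° → target in arm frame (0.0258, 0.0820)
  A=0.0942, B=-0.2032, C=(l²−L²−A²−y'²−z²)/(2L)=0.0576
  γ=atan2(-0.2032,0.0942)=-1.1367;  ψ=arccos(0.2570)=1.3109;  θ1=γ+ψ≈0.1742
rotate P by −φ2: (0.0581, -0.0633, -0.2032)
  e−x'=0.0619;  (l²−L²−(e−x')²−y'²−z²)/2L = 0.0963
  γ=atan2(-0.2032,0.0619)=-1.2752;  ψ=arccos(0.4535)=1.1001;  θ2=γ+ψ≈-0.1751
arm 3 (φ=240.0°): x'=-0.0839, y'=-0.0187
  e−x'=0.2039;  (l²−L²−(e−x')²−y'²−z²)/2L = -0.0741
  θ3 = atan2(B,A) + arccos(C/0.2879) = 1.0475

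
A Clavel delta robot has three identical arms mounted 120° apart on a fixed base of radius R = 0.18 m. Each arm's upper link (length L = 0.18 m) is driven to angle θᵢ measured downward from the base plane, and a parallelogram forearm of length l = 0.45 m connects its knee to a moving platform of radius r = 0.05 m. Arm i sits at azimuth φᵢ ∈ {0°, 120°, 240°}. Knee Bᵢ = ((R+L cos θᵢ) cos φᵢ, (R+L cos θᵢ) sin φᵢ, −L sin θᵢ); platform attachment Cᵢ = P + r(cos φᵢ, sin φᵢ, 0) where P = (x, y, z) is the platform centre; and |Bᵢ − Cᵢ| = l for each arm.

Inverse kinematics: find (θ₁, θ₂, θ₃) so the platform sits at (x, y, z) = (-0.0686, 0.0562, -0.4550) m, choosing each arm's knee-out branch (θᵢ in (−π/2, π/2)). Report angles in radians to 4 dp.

φ1=0.0° → target in arm frame (-0.0686, 0.0562)
  e−x'=0.1986;  (l²−L²−(e−x')²−y'²−z²)/2L = -0.2209
  √(A²+B²)=0.4965;  θ1 = -1.1592+2.0319 ≈ 0.8727
rotate P by −φ2: (0.0830, 0.0313, -0.4550)
  A cos θ + B sin θ = C:  0.0470·cos θ + -0.4550·sin θ = -0.1114
  θ2 = atan2(B,A) + arccos(C/0.4574) = 0.3491
rotate P by −φ3: (-0.0144, -0.0875, -0.4550)
  A cos θ + B sin θ = C:  0.1444·cos θ + -0.4550·sin θ = -0.1817
  γ=atan2(-0.4550,0.1444)=-1.2635;  ψ=arccos(-0.3807)=1.9614;  θ3=γ+ψ≈0.6978

θ₁ = 0.8727, θ₂ = 0.3491, θ₃ = 0.6978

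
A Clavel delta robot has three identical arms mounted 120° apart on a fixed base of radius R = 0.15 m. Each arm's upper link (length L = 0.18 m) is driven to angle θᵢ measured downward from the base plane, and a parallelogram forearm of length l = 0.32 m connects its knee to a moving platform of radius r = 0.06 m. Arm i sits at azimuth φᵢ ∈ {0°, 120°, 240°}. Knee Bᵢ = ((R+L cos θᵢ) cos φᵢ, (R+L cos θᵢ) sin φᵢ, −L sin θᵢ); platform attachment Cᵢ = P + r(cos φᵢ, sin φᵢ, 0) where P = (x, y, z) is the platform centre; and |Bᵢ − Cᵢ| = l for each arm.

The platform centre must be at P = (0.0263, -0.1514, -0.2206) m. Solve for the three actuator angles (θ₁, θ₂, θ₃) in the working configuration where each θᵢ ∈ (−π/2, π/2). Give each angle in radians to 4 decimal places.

θ₁ = 0.3494, θ₂ = 1.1346, θ₃ = -0.2621

arm 1 (φ=0.0°): x'=0.0263, y'=-0.1514
  e−x'=0.0637;  (l²−L²−(e−x')²−y'²−z²)/2L = -0.0157
  √(A²+B²)=0.2296;  θ1 = -1.2897+1.6391 ≈ 0.3494
arm 2 (φ=120.0°): x'=-0.1443, y'=0.0529
  e−x'=0.2343;  (l²−L²−(e−x')²−y'²−z²)/2L = -0.1010
  γ=atan2(-0.2206,0.2343)=-0.7554;  ψ=arccos(-0.3138)=1.8899;  θ2=γ+ψ≈1.1346
φ3=240.0° → target in arm frame (0.1180, 0.0985)
  A cos θ + B sin θ = C:  -0.0280·cos θ + -0.2206·sin θ = 0.0302
  θ3 = atan2(B,A) + arccos(C/0.2224) = -0.2621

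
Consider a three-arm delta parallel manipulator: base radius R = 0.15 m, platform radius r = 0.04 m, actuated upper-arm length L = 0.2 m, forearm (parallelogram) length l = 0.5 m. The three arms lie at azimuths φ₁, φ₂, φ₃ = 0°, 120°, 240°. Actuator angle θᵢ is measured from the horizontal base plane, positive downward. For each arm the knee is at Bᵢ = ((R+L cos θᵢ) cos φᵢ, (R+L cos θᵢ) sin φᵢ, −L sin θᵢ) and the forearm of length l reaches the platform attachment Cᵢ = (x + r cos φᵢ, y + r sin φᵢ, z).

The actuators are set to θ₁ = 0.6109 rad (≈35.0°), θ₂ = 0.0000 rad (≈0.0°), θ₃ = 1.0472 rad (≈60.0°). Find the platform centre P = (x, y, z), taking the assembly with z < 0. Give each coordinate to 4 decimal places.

(-0.0071, 0.2058, -0.4735)

arm 1 at φ=0.0°: e+L cos θ1 = 0.2738;  S1 = (0.2738, 0.0000, -0.1147)
S2 = (0.3100·cos120.0°, 0.3100·sin120.0°, 0.0000) = (-0.1550, 0.2685, 0.0000)
arm 3 at φ=240.0°: e+L cos θ3 = 0.2100;  S3 = (-0.1050, -0.1819, -0.1732)
eliminate P² terms by subtracting sphere 1 from 2 and 3
linear system: -0.8577x+0.5369y = 0.0080−0.2294z; -0.7577x+-0.3637y = -0.0140−-0.1170z
det = 0.7188;  x = 0.0065+0.0287z,  y = 0.0251+-0.3814z
into |P−S₁|² = l²: 1.1463z² + 0.1949z + -0.1647 = 0;  Δ = 0.7933;  z = -0.4735 or 0.3035 → z<0 root = -0.4735
x = -0.0071, y = 0.2058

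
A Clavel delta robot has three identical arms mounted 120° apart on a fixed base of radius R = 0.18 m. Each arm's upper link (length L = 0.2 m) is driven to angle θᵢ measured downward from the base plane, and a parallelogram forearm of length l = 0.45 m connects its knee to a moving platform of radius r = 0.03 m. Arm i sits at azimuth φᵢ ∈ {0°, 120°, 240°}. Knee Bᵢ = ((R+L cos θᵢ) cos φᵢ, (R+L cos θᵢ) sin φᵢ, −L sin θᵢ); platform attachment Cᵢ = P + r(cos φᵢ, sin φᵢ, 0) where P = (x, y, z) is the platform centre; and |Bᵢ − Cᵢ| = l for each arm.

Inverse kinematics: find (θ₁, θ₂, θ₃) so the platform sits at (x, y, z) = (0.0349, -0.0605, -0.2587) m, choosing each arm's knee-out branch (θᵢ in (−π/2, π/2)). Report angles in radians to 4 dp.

rotate P by −φ1: (0.0349, -0.0605, -0.2587)
  A cos θ + B sin θ = C:  0.1151·cos θ + -0.2587·sin θ = 0.1967
  √(A²+B²)=0.2831;  θ1 = -1.1522+0.8030 ≈ -0.3492
arm 2 (φ=120.0°): x'=-0.0698, y'=0.0000
  A=0.2198, B=-0.2587, C=(l²−L²−A²−y'²−z²)/(2L)=0.1181
  √(A²+B²)=0.3395;  θ2 = -0.8664+1.2155 ≈ 0.3491
rotate P by −φ3: (0.0349, 0.0605, -0.2587)
  e−x'=0.1151;  (l²−L²−(e−x')²−y'²−z²)/2L = 0.1967
  θ3 = atan2(B,A) + arccos(C/0.2831) = -0.3496

θ₁ = -0.3492, θ₂ = 0.3491, θ₃ = -0.3496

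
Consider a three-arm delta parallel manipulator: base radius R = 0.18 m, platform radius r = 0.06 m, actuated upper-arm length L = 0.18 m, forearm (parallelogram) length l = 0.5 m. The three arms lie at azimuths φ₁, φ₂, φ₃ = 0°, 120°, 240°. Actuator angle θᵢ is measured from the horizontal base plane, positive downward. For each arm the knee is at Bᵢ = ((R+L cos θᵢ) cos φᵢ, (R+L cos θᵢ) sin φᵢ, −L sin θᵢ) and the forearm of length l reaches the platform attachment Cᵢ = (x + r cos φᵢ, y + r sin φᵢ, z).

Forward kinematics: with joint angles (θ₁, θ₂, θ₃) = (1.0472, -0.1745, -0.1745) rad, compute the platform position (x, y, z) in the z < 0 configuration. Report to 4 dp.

arm 1 at φ=0.0°: (R−r)+L cos θ1 = 0.2100;  O1 = (0.2100, 0.0000, -0.1559)
arm 2 at φ=120.0°: (R−r)+L cos θ2 = 0.2973;  O2 = (-0.1486, 0.2574, 0.0313)
O3 = (0.2973·cos240.0°, 0.2973·sin240.0°, 0.0313) = (-0.1486, -0.2574, 0.0313)
eliminate P² terms by subtracting sphere 1 from 2 and 3
linear system: -0.7173x+0.5149y = 0.0209−0.3743z; -0.7173x+-0.5149y = 0.0209−0.3743z
det = 0.7386;  x = -0.0292+0.5218z,  y = 0.0000+0.0000z
sphere 1 gives Az²+Bz+C=0 with A=1.2723, B=0.0621, C=-0.1685;  B²−4AC=0.8613;  roots -0.3891, 0.3403;  negative root z = -0.3891
x = -0.2323, y = 0.0000

(-0.2323, 0.0000, -0.3891)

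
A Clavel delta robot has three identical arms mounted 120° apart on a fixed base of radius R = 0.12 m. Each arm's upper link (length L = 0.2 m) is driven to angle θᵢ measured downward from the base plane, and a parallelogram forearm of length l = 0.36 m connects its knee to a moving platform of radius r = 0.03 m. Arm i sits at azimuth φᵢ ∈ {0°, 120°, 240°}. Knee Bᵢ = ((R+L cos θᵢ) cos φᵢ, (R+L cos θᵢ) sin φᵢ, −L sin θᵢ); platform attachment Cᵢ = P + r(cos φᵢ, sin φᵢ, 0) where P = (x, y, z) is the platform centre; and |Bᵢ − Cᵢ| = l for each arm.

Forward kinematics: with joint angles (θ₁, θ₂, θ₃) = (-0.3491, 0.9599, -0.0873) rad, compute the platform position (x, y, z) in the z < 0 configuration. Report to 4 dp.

arm 1 at φ=0.0°: (R−r)+L cos θ1 = 0.2779;  O1 = (0.2779, 0.0000, 0.0684)
φ2=120.0°: virtual centre (-0.1024, 0.1773, -0.1638), radius l
φ3=240.0°: virtual centre (-0.1446, -0.2505, 0.0174), radius l
eliminate P² terms by subtracting sphere 1 from 2 and 3
[-0.7606 0.3546 -0.4645]·P = -0.0132;  [-0.8451 -0.5010 -0.1019]·P = 0.0020
det = 0.6807;  x = 0.0086+-0.3949z,  y = -0.0186+0.4627z
quadratic in z: (1.3701)z²+(0.0586)z+(-0.0521)=0, √Δ=0.5373 → z ∈ {-0.2175, 0.1747}; z = -0.2175 (taking z<0)
x = 0.0945, y = -0.1193

(0.0945, -0.1193, -0.2175)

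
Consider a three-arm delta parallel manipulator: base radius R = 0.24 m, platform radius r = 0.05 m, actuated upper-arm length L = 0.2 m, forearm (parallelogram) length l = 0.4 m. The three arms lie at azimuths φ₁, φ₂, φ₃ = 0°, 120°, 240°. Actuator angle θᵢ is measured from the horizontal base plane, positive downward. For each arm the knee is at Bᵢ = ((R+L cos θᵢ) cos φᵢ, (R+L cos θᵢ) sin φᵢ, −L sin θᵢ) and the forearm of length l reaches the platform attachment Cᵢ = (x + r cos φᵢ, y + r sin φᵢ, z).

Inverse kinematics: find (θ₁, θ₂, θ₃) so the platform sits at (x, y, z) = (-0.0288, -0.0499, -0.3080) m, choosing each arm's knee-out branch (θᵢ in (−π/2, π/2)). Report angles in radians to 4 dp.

φ1=0.0° → target in arm frame (-0.0288, -0.0499)
  e−x'=0.2188;  (l²−L²−(e−x')²−y'²−z²)/2L = -0.0631
  √(A²+B²)=0.3778;  θ1 = -0.9531+1.7385 ≈ 0.7854
arm 2 (φ=120.0°): x'=-0.0288, y'=0.0499
  A cos θ + B sin θ = C:  0.2188·cos θ + -0.3080·sin θ = -0.0631
  √(A²+B²)=0.3778;  θ2 = -0.9531+1.7385 ≈ 0.7854
arm 3 (φ=240.0°): x'=0.0576, y'=0.0000
  A cos θ + B sin θ = C:  0.1324·cos θ + -0.3080·sin θ = 0.0190
  γ=atan2(-0.3080,0.1324)=-1.1648;  ψ=arccos(0.0568)=1.5140;  θ3=γ+ψ≈0.3492

θ₁ = 0.7854, θ₂ = 0.7854, θ₃ = 0.3492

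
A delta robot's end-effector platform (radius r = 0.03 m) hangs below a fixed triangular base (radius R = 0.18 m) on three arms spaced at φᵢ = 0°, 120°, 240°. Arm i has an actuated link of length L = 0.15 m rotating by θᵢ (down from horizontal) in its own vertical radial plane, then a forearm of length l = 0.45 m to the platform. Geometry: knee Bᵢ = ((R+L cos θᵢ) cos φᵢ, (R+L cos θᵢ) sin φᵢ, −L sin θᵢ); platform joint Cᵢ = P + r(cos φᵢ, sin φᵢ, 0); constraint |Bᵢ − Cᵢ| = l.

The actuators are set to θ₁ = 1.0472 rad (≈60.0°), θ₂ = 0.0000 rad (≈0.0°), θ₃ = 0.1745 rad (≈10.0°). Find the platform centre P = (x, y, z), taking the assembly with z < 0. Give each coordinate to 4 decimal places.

(-0.1483, 0.0195, -0.3804)

φ1=0.0°: virtual centre (0.2250, 0.0000, -0.1299), radius l
O2 = (0.3000·cos120.0°, 0.3000·sin120.0°, 0.0000) = (-0.1500, 0.2598, 0.0000)
arm 3 at φ=240.0°: ρ3 = 0.2977;  O3 = (-0.1489, -0.2578, -0.0260)
subtract pairs → two planes through P
[-0.7500 0.5196 0.2598]·P = 0.0225;  [-0.7477 -0.5157 0.2077]·P = 0.0218
det = 0.7753;  x = -0.0296+0.3120z,  y = 0.0006+-0.0496z
quadratic in z: (1.0998)z²+(0.1009)z+(-0.1208)=0, √Δ=0.7360 → z ∈ {-0.3804, 0.2887}; z = -0.3804 (taking z<0)
x = -0.1483, y = 0.0195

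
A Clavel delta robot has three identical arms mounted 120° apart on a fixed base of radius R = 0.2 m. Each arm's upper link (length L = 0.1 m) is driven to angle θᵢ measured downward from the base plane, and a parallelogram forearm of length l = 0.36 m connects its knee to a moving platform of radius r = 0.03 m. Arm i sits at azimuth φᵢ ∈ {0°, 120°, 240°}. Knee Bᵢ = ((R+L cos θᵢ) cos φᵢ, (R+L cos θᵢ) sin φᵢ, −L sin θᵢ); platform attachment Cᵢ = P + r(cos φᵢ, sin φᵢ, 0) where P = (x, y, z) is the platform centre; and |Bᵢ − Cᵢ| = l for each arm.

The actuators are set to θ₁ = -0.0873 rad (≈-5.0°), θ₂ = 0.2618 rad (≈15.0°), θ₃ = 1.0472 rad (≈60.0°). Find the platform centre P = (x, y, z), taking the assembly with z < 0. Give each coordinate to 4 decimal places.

O1 = (0.2696·cos0.0°, 0.2696·sin0.0°, 0.0087) = (0.2696, 0.0000, 0.0087)
φ2=120.0°: virtual centre (-0.1333, 0.2309, -0.0259), radius l
φ3=240.0°: virtual centre (-0.1100, -0.1905, -0.0866), radius l
eliminate P² terms by subtracting sphere 1 from 2 and 3
linear system: -0.8058x+0.4618y = -0.0010−-0.0692z; -0.7592x+-0.3811y = -0.0169−-0.1906z
Cramer: x(z) = 0.0124-0.1740z;  y(z) = 0.0195-0.1537z
quadratic in z: (1.0539)z²+(0.0660)z+(-0.0630)=0, √Δ=0.5196 → z ∈ {-0.2778, 0.2152}; z = -0.2778 (taking z<0)
x = 0.0608, y = 0.0622

(0.0608, 0.0622, -0.2778)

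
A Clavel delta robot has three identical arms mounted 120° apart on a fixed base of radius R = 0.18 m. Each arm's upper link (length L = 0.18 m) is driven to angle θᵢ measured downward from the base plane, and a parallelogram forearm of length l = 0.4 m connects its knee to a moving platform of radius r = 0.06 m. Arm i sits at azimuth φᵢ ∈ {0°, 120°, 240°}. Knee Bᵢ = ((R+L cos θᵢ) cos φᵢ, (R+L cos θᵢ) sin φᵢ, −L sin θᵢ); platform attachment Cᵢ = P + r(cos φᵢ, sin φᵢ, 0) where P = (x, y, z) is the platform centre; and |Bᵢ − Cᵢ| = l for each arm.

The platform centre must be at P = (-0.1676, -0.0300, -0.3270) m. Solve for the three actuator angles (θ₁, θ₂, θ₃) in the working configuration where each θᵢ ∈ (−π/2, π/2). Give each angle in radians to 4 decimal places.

θ₁ = 1.1345, θ₂ = 0.2618, θ₃ = 0.0004

arm 1 (φ=0.0°): x'=-0.1676, y'=-0.0300
  e−x'=0.2876;  (l²−L²−(e−x')²−y'²−z²)/2L = -0.1748
  √(A²+B²)=0.4355;  θ1 = -0.8494+1.9839 ≈ 1.1345
arm 2 (φ=120.0°): x'=0.0578, y'=0.1601
  e−x'=0.0622;  (l²−L²−(e−x')²−y'²−z²)/2L = -0.0246
  γ=atan2(-0.3270,0.0622)=-1.3829;  ψ=arccos(-0.0738)=1.6447;  θ2=γ+ψ≈0.2618
φ3=240.0° → target in arm frame (0.1098, -0.1301)
  A cos θ + B sin θ = C:  0.0102·cos θ + -0.3270·sin θ = 0.0101
  γ=atan2(-0.3270,0.0102)=-1.5396;  ψ=arccos(0.0308)=1.5400;  θ3=γ+ψ≈0.0004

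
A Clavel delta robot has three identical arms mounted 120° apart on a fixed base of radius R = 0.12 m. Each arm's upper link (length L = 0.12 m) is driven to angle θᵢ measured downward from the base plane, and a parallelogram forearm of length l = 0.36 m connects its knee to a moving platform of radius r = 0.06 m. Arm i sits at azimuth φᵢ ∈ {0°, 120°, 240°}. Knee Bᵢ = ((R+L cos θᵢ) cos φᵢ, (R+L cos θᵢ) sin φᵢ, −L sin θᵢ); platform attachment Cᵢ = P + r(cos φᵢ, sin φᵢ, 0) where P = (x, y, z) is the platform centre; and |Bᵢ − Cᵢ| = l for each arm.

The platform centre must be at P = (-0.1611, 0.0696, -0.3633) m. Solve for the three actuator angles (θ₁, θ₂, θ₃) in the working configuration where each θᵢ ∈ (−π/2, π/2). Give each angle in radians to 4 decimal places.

θ₁ = 1.3094, θ₂ = 0.1750, θ₃ = 0.6983

rotate P by −φ1: (-0.1611, 0.0696, -0.3633)
  A=0.2211, B=-0.3633, C=(l²−L²−A²−y'²−z²)/(2L)=-0.2938
  √(A²+B²)=0.4253;  θ1 = -1.0241+2.3335 ≈ 1.3094
rotate P by −φ2: (0.1408, 0.1047, -0.3633)
  e−x'=-0.0808;  (l²−L²−(e−x')²−y'²−z²)/2L = -0.1429
  γ=atan2(-0.3633,-0.0808)=-1.7897;  ψ=arccos(-0.3838)=1.9647;  θ2=γ+ψ≈0.1750
rotate P by −φ3: (0.0203, -0.1743, -0.3633)
  A cos θ + B sin θ = C:  0.0397·cos θ + -0.3633·sin θ = -0.2031
  γ=atan2(-0.3633,0.0397)=-1.4619;  ψ=arccos(-0.5558)=2.1601;  θ3=γ+ψ≈0.6983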